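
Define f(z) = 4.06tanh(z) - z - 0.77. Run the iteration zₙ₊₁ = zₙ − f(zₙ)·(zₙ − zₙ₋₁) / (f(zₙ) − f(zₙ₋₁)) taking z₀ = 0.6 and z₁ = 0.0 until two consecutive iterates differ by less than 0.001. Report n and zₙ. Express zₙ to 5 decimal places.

f(0.6) = 0.8104212, f(0.0) = -0.7700000
z₂ = 0.0000000 − (-0.7700000)·(-0.6000000)/(-1.5804212) = 0.2923271;  |Δ| = 0.2923271
f(0.2923271) = 0.0918306
z₃ = 0.2923271 − 0.0918306·(0.2923271)/(0.8618306) = 0.2611788;  |Δ| = 0.0311483
f(0.2611788) = 0.0057362
z₄ = 0.2611788 − 0.0057362·(-0.0311483)/(-0.0860943) = 0.2591035;  |Δ| = 0.0020753
f(0.2591035) = -0.0000688
z₅ = 0.2591035 − (-0.0000688)·(-0.0020753)/(-0.0058051) = 0.2591281;  |Δ| = 0.0000246
|z₅ − z₄| = 0.0000246 < 0.001

n = 5, zₙ = 0.25913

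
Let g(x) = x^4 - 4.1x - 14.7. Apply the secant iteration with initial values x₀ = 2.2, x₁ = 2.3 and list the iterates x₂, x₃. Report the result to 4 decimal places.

g(2.2) = -0.294400, g(2.3) = 3.854100
x₂ = 2.300000 − 3.854100·(2.300000 − 2.200000) / (3.854100 − (-0.294400)) = 2.300000 − (0.385410)/(4.148500) = 2.207097
g(2.207097) = -0.019774
x₃ = 2.207097 − (-0.019774)·(2.207097 − 2.300000) / (-0.019774 − 3.854100) = 2.207097 − (0.001837)/(-3.873874) = 2.207571

2.2071, 2.2076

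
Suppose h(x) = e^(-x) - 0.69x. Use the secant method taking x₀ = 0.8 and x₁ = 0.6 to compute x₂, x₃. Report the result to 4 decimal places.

h(0.8) = -0.102671, h(0.6) = 0.134812
x₂ = 0.600000 − 0.134812·(0.600000 − 0.800000) / (0.134812 − (-0.102671)) = 0.600000 − (-0.026962)/(0.237483) = 0.713534
h(0.713534) = -0.002429
x₃ = 0.713534 − (-0.002429)·(0.713534 − 0.600000) / (-0.002429 − 0.134812) = 0.713534 − (-0.000276)/(-0.137240) = 0.711525

0.7135, 0.7115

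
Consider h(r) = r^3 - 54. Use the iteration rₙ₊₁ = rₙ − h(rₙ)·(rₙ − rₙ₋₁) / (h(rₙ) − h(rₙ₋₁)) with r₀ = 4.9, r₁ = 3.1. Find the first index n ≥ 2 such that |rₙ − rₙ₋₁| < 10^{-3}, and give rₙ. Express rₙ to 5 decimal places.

h(4.9) = 63.6490000, h(3.1) = -24.2090000
r₂ = 3.1000000 − (-24.2090000)·(-1.8000000)/(-87.8580000) = 3.5959844;  |Δ| = 0.4959844
h(3.5959844) = -7.4999513
r₃ = 3.5959844 − (-7.4999513)·(0.4959844)/(16.7090487) = 3.8186099;  |Δ| = 0.2226254
h(3.8186099) = 1.6821335
r₄ = 3.8186099 − 1.6821335·(0.2226254)/(9.1820848) = 3.7778255;  |Δ| = 0.0407844
h(3.7778255) = -0.0830061
r₅ = 3.7778255 − (-0.0830061)·(-0.0407844)/(-1.7651395) = 3.7797434;  |Δ| = 0.0019179
h(3.7797434) = -0.0008480
r₆ = 3.7797434 − (-0.0008480)·(0.0019179)/(0.0821581) = 3.7797632;  |Δ| = 0.0000198
|r₆ − r₅| = 0.0000198 < 10^{-3}

n = 6, rₙ = 3.77976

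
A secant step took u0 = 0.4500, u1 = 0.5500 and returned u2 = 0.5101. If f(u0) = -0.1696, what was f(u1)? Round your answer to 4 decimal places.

0.1126

The secant line through (0.4500, -0.1696) and (0.5500, f(u1)) crosses zero at u2 = 0.5101.
So (0.4500, -0.1696), (0.5500, f(u1)), (0.5101, 0) are collinear:
f(u1) = -0.1696 · (0.5500 − 0.5101) / (0.4500 − 0.5101) = -0.1696 · (0.039900)/(-0.060100) = 0.112596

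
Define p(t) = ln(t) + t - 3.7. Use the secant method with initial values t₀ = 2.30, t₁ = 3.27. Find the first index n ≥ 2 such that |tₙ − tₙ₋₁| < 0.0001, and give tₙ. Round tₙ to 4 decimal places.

p(2.30) = -0.567091, p(3.27) = 0.754790
t₂ = 3.270000 − 0.754790·(0.970000)/(1.321881) = 2.716133;  |Δ| = 0.553867
p(2.716133) = 0.015342
t₃ = 2.716133 − 0.015342·(-0.553867)/(-0.739448) = 2.704641;  |Δ| = 0.011492
p(2.704641) = -0.000389
t₄ = 2.704641 − (-0.000389)·(-0.011492)/(-0.015732) = 2.704926;  |Δ| = 0.000284
p(2.704926) = 0.000000
t₅ = 2.704926 − 0.000000·(0.000284)/(0.000390) = 2.704926;  |Δ| = 0.000000
|t₅ − t₄| = 0.000000 < 0.0001

n = 5, tₙ = 2.7049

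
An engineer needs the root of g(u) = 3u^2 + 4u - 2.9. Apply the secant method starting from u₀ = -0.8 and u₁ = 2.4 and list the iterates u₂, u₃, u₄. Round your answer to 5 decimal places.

g(-0.8) = -4.1800000, g(2.4) = 23.9800000
u₂ = 2.4000000 − 23.9800000·(2.4000000 − (-0.8000000)) / (23.9800000 − (-4.1800000)) = 2.4000000 − (76.7360000)/(28.1600000) = -0.3250000
g(-0.3250000) = -3.8831250
u₃ = -0.3250000 − (-3.8831250)·(-0.3250000 − 2.4000000) / (-3.8831250 − 23.9800000) = -0.3250000 − (10.5815156)/(-27.8631250) = 0.0547677
g(0.0547677) = -2.6719306
u₄ = 0.0547677 − (-2.6719306)·(0.0547677 − (-0.3250000)) / (-2.6719306 − (-3.8831250)) = 0.0547677 − (-1.0147130)/(1.2111944) = 0.8925465

-0.32500, 0.05477, 0.89255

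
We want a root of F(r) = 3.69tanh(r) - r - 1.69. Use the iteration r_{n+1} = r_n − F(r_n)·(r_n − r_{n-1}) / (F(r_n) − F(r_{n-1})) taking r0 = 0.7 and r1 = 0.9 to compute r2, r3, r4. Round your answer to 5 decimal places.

0.85011, 0.83833, 0.83935

F(0.7) = -0.1598829, F(0.9) = 0.0531391
r2 = 0.9000000 − 0.0531391·(0.9000000 − 0.7000000) / (0.0531391 − (-0.1598829)) = 0.9000000 − (0.0106278)/(0.2130220) = 0.8501093
F(0.8501093) = 0.0101477
r3 = 0.8501093 − 0.0101477·(0.8501093 − 0.9000000) / (0.0101477 − 0.0531391) = 0.8501093 − (-0.0005063)/(-0.0429915) = 0.8383331
F(0.8383331) = -0.0009593
r4 = 0.8383331 − (-0.0009593)·(0.8383331 − 0.8501093) / (-0.0009593 − 0.0101477) = 0.8383331 − (0.0000113)/(-0.0111070) = 0.8393502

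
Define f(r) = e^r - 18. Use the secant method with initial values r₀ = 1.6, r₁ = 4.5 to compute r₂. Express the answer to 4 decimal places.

2.0448

f(1.6) = -13.046968, f(4.5) = 72.017131
r₂ = 4.500000 − 72.017131·(4.500000 − 1.600000) / (72.017131 − (-13.046968)) = 4.500000 − (208.849681)/(85.064099) = 2.044796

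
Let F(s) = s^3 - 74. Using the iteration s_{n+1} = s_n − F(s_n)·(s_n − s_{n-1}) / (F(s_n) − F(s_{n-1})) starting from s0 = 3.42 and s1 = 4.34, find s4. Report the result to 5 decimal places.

4.19834

F(3.42) = -33.9983120, F(4.34) = 7.7465040
s2 = 4.3400000 − 7.7465040·(4.3400000 − 3.4200000) / (7.7465040 − (-33.9983120)) = 4.3400000 − (7.1267837)/(41.7448160) = 4.1692774
F(4.1692774) = -1.5259763
s3 = 4.1692774 − (-1.5259763)·(4.1692774 − 4.3400000) / (-1.5259763 − 7.7465040) = 4.1692774 − (0.2605187)/(-9.2724803) = 4.1973733
F(4.1973733) = -0.0509184
s4 = 4.1973733 − (-0.0509184)·(4.1973733 − 4.1692774) / (-0.0509184 − (-1.5259763)) = 4.1973733 − (-0.0014306)/(1.4750579) = 4.1983432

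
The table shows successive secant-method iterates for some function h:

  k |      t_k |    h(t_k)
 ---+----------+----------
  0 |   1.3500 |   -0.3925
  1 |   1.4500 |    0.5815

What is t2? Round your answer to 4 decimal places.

t2 = 1.4500 − 0.5815·(1.4500 − 1.3500) / (0.5815 − (-0.3925))
   = 1.4500 − (0.058150)/(0.974000) = 1.390298

1.3903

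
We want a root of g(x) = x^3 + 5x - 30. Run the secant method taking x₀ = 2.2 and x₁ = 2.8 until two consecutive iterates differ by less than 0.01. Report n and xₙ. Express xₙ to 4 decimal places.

g(2.2) = -8.352000, g(2.8) = 5.952000
x₂ = 2.800000 − 5.952000·(0.600000)/(14.304000) = 2.550336;  |Δ| = 0.249664
g(2.550336) = -0.660400
x₃ = 2.550336 − (-0.660400)·(-0.249664)/(-6.612400) = 2.575270;  |Δ| = 0.024935
g(2.575270) = -0.044412
x₄ = 2.575270 − (-0.044412)·(0.024935)/(0.615988) = 2.577068;  |Δ| = 0.001798
|x₄ − x₃| = 0.001798 < 0.01

n = 4, xₙ = 2.5771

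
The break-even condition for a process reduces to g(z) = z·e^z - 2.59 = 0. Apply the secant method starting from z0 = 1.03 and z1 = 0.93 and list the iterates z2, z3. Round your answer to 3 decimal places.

0.974, 0.976

g(1.03) = 0.29510, g(0.93) = -0.23291
z2 = 0.93000 − (-0.23291)·(0.93000 − 1.03000) / (-0.23291 − 0.29510) = 0.93000 − (0.02329)/(-0.52800) = 0.97411
g(0.97411) = -0.00977
z3 = 0.97411 − (-0.00977)·(0.97411 − 0.93000) / (-0.00977 − (-0.23291)) = 0.97411 − (-0.00043)/(0.22314) = 0.97604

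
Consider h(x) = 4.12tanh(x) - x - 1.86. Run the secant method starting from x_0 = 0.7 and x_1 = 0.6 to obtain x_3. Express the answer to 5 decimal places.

0.74456

h(0.7) = -0.0700048, h(0.6) = -0.2473558
x_2 = 0.6000000 − (-0.2473558)·(0.6000000 − 0.7000000) / (-0.2473558 − (-0.0700048)) = 0.6000000 − (0.0247356)/(-0.1773510) = 0.7394724
h(0.7394724) = -0.0087080
x_3 = 0.7394724 − (-0.0087080)·(0.7394724 − 0.6000000) / (-0.0087080 − (-0.2473558)) = 0.7394724 − (-0.0012145)/(0.2386478) = 0.7445616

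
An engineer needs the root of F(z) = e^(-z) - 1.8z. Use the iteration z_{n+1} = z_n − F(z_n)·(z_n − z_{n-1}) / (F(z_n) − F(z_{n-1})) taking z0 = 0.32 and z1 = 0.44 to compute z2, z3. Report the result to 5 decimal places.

F(0.32) = 0.1501490, F(0.44) = -0.1479636
z2 = 0.4400000 − (-0.1479636)·(0.4400000 − 0.3200000) / (-0.1479636 − 0.1501490) = 0.4400000 − (-0.0177556)/(-0.2981126) = 0.3804399
F(0.3804399) = -0.0012311
z3 = 0.3804399 − (-0.0012311)·(0.3804399 − 0.4400000) / (-0.0012311 − (-0.1479636)) = 0.3804399 − (0.0000733)/(0.1467325) = 0.3799402

0.38044, 0.37994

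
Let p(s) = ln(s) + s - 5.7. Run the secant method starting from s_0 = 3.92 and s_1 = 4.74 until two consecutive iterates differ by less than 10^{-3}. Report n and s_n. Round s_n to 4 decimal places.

n = 4, s_n = 4.2525

p(3.92) = -0.413908, p(4.74) = 0.596037
s_2 = 4.740000 − 0.596037·(0.820000)/(1.009945) = 4.256063;  |Δ| = 0.483937
p(4.256063) = 0.004407
s_3 = 4.256063 − 0.004407·(-0.483937)/(-0.591630) = 4.252458;  |Δ| = 0.003605
p(4.252458) = -0.000045
s_4 = 4.252458 − (-0.000045)·(-0.003605)/(-0.004452) = 4.252494;  |Δ| = 0.000037
|s_4 − s_3| = 0.000037 < 10^{-3}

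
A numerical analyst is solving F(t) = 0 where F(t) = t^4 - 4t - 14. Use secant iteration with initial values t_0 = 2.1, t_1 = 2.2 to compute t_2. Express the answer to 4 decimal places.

F(2.1) = -2.951900, F(2.2) = 0.625600
t_2 = 2.200000 − 0.625600·(2.200000 − 2.100000) / (0.625600 − (-2.951900)) = 2.200000 − (0.062560)/(3.577500) = 2.182513

2.1825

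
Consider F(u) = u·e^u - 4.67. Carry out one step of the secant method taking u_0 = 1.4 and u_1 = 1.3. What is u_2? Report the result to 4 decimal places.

F(1.4) = 1.007280, F(1.3) = 0.100086
u_2 = 1.300000 − 0.100086·(1.300000 − 1.400000) / (0.100086 − 1.007280) = 1.300000 − (-0.010009)/(-0.907194) = 1.288968

1.2890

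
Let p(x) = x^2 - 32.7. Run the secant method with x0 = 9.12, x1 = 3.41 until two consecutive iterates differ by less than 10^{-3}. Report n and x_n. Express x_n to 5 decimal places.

p(9.12) = 50.4744000, p(3.41) = -21.0719000
x2 = 3.4100000 − (-21.0719000)·(-5.7100000)/(-71.5463000) = 5.0917159;  |Δ| = 1.6817159
p(5.0917159) = -6.7744294
x3 = 5.0917159 − (-6.7744294)·(1.6817159)/(14.2974706) = 5.8885467;  |Δ| = 0.7968308
p(5.8885467) = 1.9749825
x4 = 5.8885467 − 1.9749825·(0.7968308)/(8.7494118) = 5.7086801;  |Δ| = 0.1798666
p(5.7086801) = -0.1109713
x5 = 5.7086801 − (-0.1109713)·(-0.1798666)/(-2.0859537) = 5.7182489;  |Δ| = 0.0095688
p(5.7182489) = -0.0016295
x6 = 5.7182489 − (-0.0016295)·(0.0095688)/(0.1093417) = 5.7183915;  |Δ| = 0.0001426
|x6 − x5| = 0.0001426 < 10^{-3}

n = 6, x_n = 5.71839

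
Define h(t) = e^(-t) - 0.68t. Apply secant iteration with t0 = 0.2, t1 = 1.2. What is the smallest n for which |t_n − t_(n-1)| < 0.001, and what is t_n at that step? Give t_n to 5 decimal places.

n = 5, t_n = 0.71756

h(0.2) = 0.6827308, h(1.2) = -0.5148058
t2 = 1.2000000 − (-0.5148058)·(1.0000000)/(-1.1975365) = 0.7701127;  |Δ| = 0.4298873
h(0.7701127) = -0.0607157
t3 = 0.7701127 − (-0.0607157)·(-0.4298873)/(0.4540901) = 0.7126331;  |Δ| = 0.0574796
h(0.7126331) = 0.0057609
t4 = 0.7126331 − 0.0057609·(-0.0574796)/(0.0664766) = 0.7176143;  |Δ| = 0.0049812
h(0.7176143) = -0.0000628
t5 = 0.7176143 − (-0.0000628)·(0.0049812)/(-0.0058237) = 0.7175606;  |Δ| = 0.0000537
|t5 − t4| = 0.0000537 < 0.001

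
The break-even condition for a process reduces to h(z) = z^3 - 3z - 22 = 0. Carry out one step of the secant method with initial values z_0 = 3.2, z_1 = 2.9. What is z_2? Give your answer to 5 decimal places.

h(3.2) = 1.1680000, h(2.9) = -6.3110000
z_2 = 2.9000000 − (-6.3110000)·(2.9000000 − 3.2000000) / (-6.3110000 − 1.1680000) = 2.9000000 − (1.8933000)/(-7.4790000) = 3.1531488

3.15315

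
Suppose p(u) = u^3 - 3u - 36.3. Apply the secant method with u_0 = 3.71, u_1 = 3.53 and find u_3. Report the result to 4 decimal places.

p(3.71) = 3.634811, p(3.53) = -2.903023
u_2 = 3.530000 − (-2.903023)·(3.530000 − 3.710000) / (-2.903023 − 3.634811) = 3.530000 − (0.522544)/(-6.537834) = 3.609926
p(3.609926) = -0.086783
u_3 = 3.609926 − (-0.086783)·(3.609926 − 3.530000) / (-0.086783 − (-2.903023)) = 3.609926 − (-0.006936)/(2.816240) = 3.612389

3.6124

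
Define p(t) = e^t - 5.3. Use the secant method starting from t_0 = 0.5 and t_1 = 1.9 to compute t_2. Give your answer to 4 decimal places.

p(0.5) = -3.651279, p(1.9) = 1.385894
t_2 = 1.900000 − 1.385894·(1.900000 − 0.500000) / (1.385894 − (-3.651279)) = 1.900000 − (1.940252)/(5.037173) = 1.514813

1.5148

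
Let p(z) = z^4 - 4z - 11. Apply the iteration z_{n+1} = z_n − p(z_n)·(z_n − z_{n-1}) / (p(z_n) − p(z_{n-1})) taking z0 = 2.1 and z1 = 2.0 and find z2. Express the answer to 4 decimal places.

p(2.1) = 0.048100, p(2.0) = -3.000000
z2 = 2.000000 − (-3.000000)·(2.000000 − 2.100000) / (-3.000000 − 0.048100) = 2.000000 − (0.300000)/(-3.048100) = 2.098422

2.0984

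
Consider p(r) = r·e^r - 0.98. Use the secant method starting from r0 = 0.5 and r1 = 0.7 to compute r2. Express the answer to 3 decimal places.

p(0.5) = -0.15564, p(0.7) = 0.42963
r2 = 0.70000 − 0.42963·(0.70000 − 0.50000) / (0.42963 − (-0.15564)) = 0.70000 − (0.08593)/(0.58527) = 0.55319

0.553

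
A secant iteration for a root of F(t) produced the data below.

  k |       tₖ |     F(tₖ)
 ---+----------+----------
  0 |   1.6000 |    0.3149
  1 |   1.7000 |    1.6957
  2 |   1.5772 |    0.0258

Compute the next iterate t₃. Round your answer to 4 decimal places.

1.5753

t₃ = 1.5772 − 0.0258·(1.5772 − 1.7000) / (0.0258 − 1.6957)
   = 1.5772 − (-0.003168)/(-1.669900) = 1.575303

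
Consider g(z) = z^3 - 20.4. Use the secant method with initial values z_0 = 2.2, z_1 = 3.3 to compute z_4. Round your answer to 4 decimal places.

g(2.2) = -9.752000, g(3.3) = 15.537000
z_2 = 3.300000 − 15.537000·(3.300000 − 2.200000) / (15.537000 − (-9.752000)) = 3.300000 − (17.090700)/(25.289000) = 2.624184
g(2.624184) = -2.328964
z_3 = 2.624184 − (-2.328964)·(2.624184 − 3.300000) / (-2.328964 − 15.537000) = 2.624184 − (1.573950)/(-17.865964) = 2.712282
g(2.712282) = -0.447167
z_4 = 2.712282 − (-0.447167)·(2.712282 − 2.624184) / (-0.447167 − (-2.328964)) = 2.712282 − (-0.039394)/(1.881797) = 2.733217

2.7332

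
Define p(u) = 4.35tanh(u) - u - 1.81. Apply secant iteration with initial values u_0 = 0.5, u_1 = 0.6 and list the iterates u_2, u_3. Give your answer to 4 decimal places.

p(0.5) = -0.299790, p(0.6) = -0.073834
u_2 = 0.600000 − (-0.073834)·(0.600000 − 0.500000) / (-0.073834 − (-0.299790)) = 0.600000 − (-0.007383)/(0.225956) = 0.632676
p(0.632676) = -0.007144
u_3 = 0.632676 − (-0.007144)·(0.632676 − 0.600000) / (-0.007144 − (-0.073834)) = 0.632676 − (-0.000233)/(0.066690) = 0.636177

0.6327, 0.6362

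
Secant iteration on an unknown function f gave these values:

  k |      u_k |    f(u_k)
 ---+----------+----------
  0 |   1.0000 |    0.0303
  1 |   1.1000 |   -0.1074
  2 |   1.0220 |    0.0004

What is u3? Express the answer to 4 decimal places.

1.0223

u3 = 1.0220 − 0.0004·(1.0220 − 1.1000) / (0.0004 − (-0.1074))
   = 1.0220 − (-0.000031)/(0.107800) = 1.022289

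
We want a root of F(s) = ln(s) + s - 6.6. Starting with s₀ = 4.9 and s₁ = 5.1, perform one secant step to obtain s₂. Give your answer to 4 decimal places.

F(4.9) = -0.110765, F(5.1) = 0.129241
s₂ = 5.100000 − 0.129241·(5.100000 − 4.900000) / (0.129241 − (-0.110765)) = 5.100000 − (0.025848)/(0.240005) = 4.992302

4.9923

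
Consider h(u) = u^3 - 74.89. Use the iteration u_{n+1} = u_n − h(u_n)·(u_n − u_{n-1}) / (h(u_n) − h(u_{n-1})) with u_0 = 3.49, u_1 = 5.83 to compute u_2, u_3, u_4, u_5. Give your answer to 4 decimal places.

h(3.49) = -32.381451, h(5.83) = 123.265287
u_2 = 5.830000 − 123.265287·(5.830000 − 3.490000) / (123.265287 − (-32.381451)) = 5.830000 − (288.440772)/(155.646738) = 3.976824
h(3.976824) = -11.996006
u_3 = 3.976824 − (-11.996006)·(3.976824 − 5.830000) / (-11.996006 − 123.265287) = 3.976824 − (22.230709)/(-135.261293) = 4.141178
h(4.141178) = -3.871468
u_4 = 4.141178 − (-3.871468)·(4.141178 − 3.976824) / (-3.871468 − (-11.996006)) = 4.141178 − (-0.636291)/(8.124539) = 4.219495
h(4.219495) = 0.234478
u_5 = 4.219495 − 0.234478·(4.219495 − 4.141178) / (0.234478 − (-3.871468)) = 4.219495 − (0.018364)/(4.105946) = 4.215023

3.9768, 4.1412, 4.2195, 4.2150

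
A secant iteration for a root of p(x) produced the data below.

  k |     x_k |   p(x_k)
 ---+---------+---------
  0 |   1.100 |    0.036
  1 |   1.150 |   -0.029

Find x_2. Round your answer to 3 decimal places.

1.128

x_2 = 1.150 − (-0.029)·(1.150 − 1.100) / (-0.029 − 0.036)
   = 1.150 − (-0.00145)/(-0.06500) = 1.12769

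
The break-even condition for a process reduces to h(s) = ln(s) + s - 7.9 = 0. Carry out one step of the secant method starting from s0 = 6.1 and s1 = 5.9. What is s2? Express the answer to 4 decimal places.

6.0929

h(6.1) = 0.008289, h(5.9) = -0.225048
s2 = 5.900000 − (-0.225048)·(5.900000 − 6.100000) / (-0.225048 − 0.008289) = 5.900000 − (0.045010)/(-0.233336) = 6.092895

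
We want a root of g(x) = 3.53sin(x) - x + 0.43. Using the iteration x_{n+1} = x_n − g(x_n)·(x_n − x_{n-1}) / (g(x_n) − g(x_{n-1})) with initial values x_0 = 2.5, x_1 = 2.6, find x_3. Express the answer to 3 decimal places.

g(2.5) = 0.04261, g(2.6) = -0.35028
x_2 = 2.60000 − (-0.35028)·(2.60000 − 2.50000) / (-0.35028 − 0.04261) = 2.60000 − (-0.03503)/(-0.39289) = 2.51084
g(2.51084) = 0.00097
x_3 = 2.51084 − 0.00097·(2.51084 − 2.60000) / (0.00097 − (-0.35028)) = 2.51084 − (-0.00009)/(0.35125) = 2.51109

2.511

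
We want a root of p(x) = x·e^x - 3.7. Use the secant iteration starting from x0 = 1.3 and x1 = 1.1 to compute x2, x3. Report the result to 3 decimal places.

1.154, 1.160

p(1.3) = 1.07009, p(1.1) = -0.39542
x2 = 1.10000 − (-0.39542)·(1.10000 − 1.30000) / (-0.39542 − 1.07009) = 1.10000 − (0.07908)/(-1.46550) = 1.15396
p(1.15396) = -0.04109
x3 = 1.15396 − (-0.04109)·(1.15396 − 1.10000) / (-0.04109 − (-0.39542)) = 1.15396 − (-0.00222)/(0.35433) = 1.16022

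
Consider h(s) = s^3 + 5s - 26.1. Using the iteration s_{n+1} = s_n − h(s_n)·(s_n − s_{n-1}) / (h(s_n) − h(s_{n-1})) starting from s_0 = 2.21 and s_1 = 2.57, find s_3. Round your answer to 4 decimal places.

2.4118

h(2.21) = -4.256139, h(2.57) = 3.724593
s_2 = 2.570000 − 3.724593·(2.570000 − 2.210000) / (3.724593 − (-4.256139)) = 2.570000 − (1.340853)/(7.980732) = 2.401989
h(2.401989) = -0.231664
s_3 = 2.401989 − (-0.231664)·(2.401989 − 2.570000) / (-0.231664 − 3.724593) = 2.401989 − (0.038922)/(-3.956257) = 2.411827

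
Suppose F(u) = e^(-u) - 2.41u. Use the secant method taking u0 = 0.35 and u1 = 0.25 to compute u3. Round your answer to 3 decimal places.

F(0.35) = -0.13881, F(0.25) = 0.17630
u2 = 0.25000 − 0.17630·(0.25000 − 0.35000) / (0.17630 − (-0.13881)) = 0.25000 − (-0.01763)/(0.31511) = 0.30595
F(0.30595) = -0.00091
u3 = 0.30595 − (-0.00091)·(0.30595 − 0.25000) / (-0.00091 − 0.17630) = 0.30595 − (-0.00005)/(-0.17721) = 0.30566

0.306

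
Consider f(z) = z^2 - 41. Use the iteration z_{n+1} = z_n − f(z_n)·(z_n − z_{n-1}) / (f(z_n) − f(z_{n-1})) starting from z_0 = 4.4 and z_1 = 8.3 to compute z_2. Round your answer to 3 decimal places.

f(4.4) = -21.64000, f(8.3) = 27.89000
z_2 = 8.30000 − 27.89000·(8.30000 − 4.40000) / (27.89000 − (-21.64000)) = 8.30000 − (108.77100)/(49.53000) = 6.10394

6.104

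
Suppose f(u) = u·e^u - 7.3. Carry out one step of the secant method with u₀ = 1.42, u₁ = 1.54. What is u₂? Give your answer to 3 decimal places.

f(1.42) = -1.42529, f(1.54) = -0.11653
u₂ = 1.54000 − (-0.11653)·(1.54000 − 1.42000) / (-0.11653 − (-1.42529)) = 1.54000 − (-0.01398)/(1.30876) = 1.55068

1.551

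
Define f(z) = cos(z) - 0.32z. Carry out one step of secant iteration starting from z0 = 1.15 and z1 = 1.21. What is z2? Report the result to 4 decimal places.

1.1825

f(1.15) = 0.040487, f(1.21) = -0.034181
z2 = 1.210000 − (-0.034181)·(1.210000 − 1.150000) / (-0.034181 − 0.040487) = 1.210000 − (-0.002051)/(-0.074668) = 1.182534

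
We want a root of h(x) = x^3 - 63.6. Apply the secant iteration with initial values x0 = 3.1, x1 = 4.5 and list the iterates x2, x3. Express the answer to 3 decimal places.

3.872, 3.977

h(3.1) = -33.80900, h(4.5) = 27.52500
x2 = 4.50000 − 27.52500·(4.50000 − 3.10000) / (27.52500 − (-33.80900)) = 4.50000 − (38.53500)/(61.33400) = 3.87172
h(3.87172) = -5.56214
x3 = 3.87172 − (-5.56214)·(3.87172 − 4.50000) / (-5.56214 − 27.52500) = 3.87172 − (3.49459)/(-33.08714) = 3.97734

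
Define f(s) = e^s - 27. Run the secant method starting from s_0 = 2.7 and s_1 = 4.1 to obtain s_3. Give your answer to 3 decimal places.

3.216

f(2.7) = -12.12027, f(4.1) = 33.34029
s_2 = 4.10000 − 33.34029·(4.10000 − 2.70000) / (33.34029 − (-12.12027)) = 4.10000 − (46.67640)/(45.46056) = 3.07325
f(3.07325) = -5.38787
s_3 = 3.07325 − (-5.38787)·(3.07325 − 4.10000) / (-5.38787 − 33.34029) = 3.07325 − (5.53197)/(-38.72815) = 3.21610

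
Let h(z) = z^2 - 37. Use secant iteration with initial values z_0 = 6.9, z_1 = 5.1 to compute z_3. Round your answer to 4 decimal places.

6.0887

h(6.9) = 10.610000, h(5.1) = -10.990000
z_2 = 5.100000 − (-10.990000)·(5.100000 − 6.900000) / (-10.990000 − 10.610000) = 5.100000 − (19.782000)/(-21.600000) = 6.015833
h(6.015833) = -0.809749
z_3 = 6.015833 − (-0.809749)·(6.015833 − 5.100000) / (-0.809749 − (-10.990000)) = 6.015833 − (-0.741595)/(10.180251) = 6.088680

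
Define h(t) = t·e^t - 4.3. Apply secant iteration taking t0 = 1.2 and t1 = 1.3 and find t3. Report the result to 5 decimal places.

h(1.2) = -0.3158597, h(1.3) = 0.4700857
t2 = 1.3000000 − 0.4700857·(1.3000000 − 1.2000000) / (0.4700857 − (-0.3158597)) = 1.3000000 − (0.0470086)/(0.7859454) = 1.2401885
h(1.2401885) = -0.0135800
t3 = 1.2401885 − (-0.0135800)·(1.2401885 − 1.3000000) / (-0.0135800 − 0.4700857) = 1.2401885 − (0.0008122)/(-0.4836656) = 1.2418678

1.24187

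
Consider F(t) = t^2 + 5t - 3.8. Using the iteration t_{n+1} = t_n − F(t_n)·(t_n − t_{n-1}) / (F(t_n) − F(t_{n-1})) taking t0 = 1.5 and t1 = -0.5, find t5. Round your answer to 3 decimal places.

F(1.5) = 5.95000, F(-0.5) = -6.05000
t2 = -0.50000 − (-6.05000)·(-0.50000 − 1.50000) / (-6.05000 − 5.95000) = -0.50000 − (12.10000)/(-12.00000) = 0.50833
F(0.50833) = -0.99993
t3 = 0.50833 − (-0.99993)·(0.50833 − (-0.50000)) / (-0.99993 − (-6.05000)) = 0.50833 − (-1.00826)/(5.05007) = 0.70799
F(0.70799) = 0.24118
t4 = 0.70799 − 0.24118·(0.70799 − 0.50833) / (0.24118 − (-0.99993)) = 0.70799 − (0.04815)/(1.24111) = 0.66919
F(0.66919) = -0.00624
t5 = 0.66919 − (-0.00624)·(0.66919 − 0.70799) / (-0.00624 − 0.24118) = 0.66919 − (0.00024)/(-0.24742) = 0.67017

0.670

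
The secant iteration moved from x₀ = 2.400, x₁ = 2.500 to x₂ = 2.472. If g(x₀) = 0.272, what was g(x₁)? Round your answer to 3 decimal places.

The secant line through (2.400, 0.272) and (2.500, g(x₁)) crosses zero at x₂ = 2.472.
So (2.400, 0.272), (2.500, g(x₁)), (2.472, 0) are collinear:
g(x₁) = 0.272 · (2.500 − 2.472) / (2.400 − 2.472) = 0.272 · (0.02800)/(-0.07200) = -0.10578

-0.106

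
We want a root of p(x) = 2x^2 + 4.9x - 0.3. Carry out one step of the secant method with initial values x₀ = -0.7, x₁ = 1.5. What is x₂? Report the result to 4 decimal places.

p(-0.7) = -2.750000, p(1.5) = 11.550000
x₂ = 1.500000 − 11.550000·(1.500000 − (-0.700000)) / (11.550000 − (-2.750000)) = 1.500000 − (25.410000)/(14.300000) = -0.276923

-0.2769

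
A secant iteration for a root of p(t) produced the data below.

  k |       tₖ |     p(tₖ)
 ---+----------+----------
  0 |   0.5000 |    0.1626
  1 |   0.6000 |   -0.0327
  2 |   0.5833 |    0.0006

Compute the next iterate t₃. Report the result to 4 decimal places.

t₃ = 0.5833 − 0.0006·(0.5833 − 0.6000) / (0.0006 − (-0.0327))
   = 0.5833 − (-0.000010)/(0.033300) = 0.583601

0.5836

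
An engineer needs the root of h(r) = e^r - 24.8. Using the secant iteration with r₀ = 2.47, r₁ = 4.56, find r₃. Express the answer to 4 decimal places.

2.9823

h(2.47) = -12.977553, h(4.56) = 70.783480
r₂ = 4.560000 − 70.783480·(4.560000 − 2.470000) / (70.783480 − (-12.977553)) = 4.560000 − (147.937473)/(83.761033) = 2.793815
h(2.793815) = -8.456748
r₃ = 2.793815 − (-8.456748)·(2.793815 − 4.560000) / (-8.456748 − 70.783480) = 2.793815 − (14.936181)/(-79.240228) = 2.982307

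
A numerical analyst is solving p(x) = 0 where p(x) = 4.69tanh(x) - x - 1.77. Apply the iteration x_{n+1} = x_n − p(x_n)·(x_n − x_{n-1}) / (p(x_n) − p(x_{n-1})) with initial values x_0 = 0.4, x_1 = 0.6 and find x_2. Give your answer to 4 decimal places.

0.5446

p(0.4) = -0.388039, p(0.6) = 0.148762
x_2 = 0.600000 − 0.148762·(0.600000 − 0.400000) / (0.148762 − (-0.388039)) = 0.600000 − (0.029752)/(0.536802) = 0.544575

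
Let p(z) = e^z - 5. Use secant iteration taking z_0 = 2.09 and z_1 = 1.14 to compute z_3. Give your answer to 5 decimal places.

p(2.09) = 3.0849152, p(1.14) = -1.8732316
z_2 = 1.1400000 − (-1.8732316)·(1.1400000 − 2.0900000) / (-1.8732316 − 3.0849152) = 1.1400000 − (1.7795701)/(-4.9581468) = 1.4989184
p(1.4989184) = -0.5231558
z_3 = 1.4989184 − (-0.5231558)·(1.4989184 − 1.1400000) / (-0.5231558 − (-1.8732316)) = 1.4989184 − (-0.1877702)/(1.3500759) = 1.6379996

1.63800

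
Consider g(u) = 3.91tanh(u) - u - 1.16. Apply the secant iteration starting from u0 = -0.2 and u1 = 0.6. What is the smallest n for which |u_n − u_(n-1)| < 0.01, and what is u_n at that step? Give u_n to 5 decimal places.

g(-0.2) = -1.7317375, g(0.6) = 0.3398638
u2 = 0.6000000 − 0.3398638·(0.8000000)/(2.0716013) = 0.4687532;  |Δ| = 0.1312468
g(0.4687532) = 0.0806651
u3 = 0.4687532 − 0.0806651·(-0.1312468)/(-0.2591987) = 0.4279080;  |Δ| = 0.0408452
g(0.4279080) = -0.0099435
u4 = 0.4279080 − (-0.0099435)·(-0.0408452)/(-0.0906085) = 0.4323904;  |Δ| = 0.0044824
|u4 − u3| = 0.0044824 < 0.01

n = 4, u_n = 0.43239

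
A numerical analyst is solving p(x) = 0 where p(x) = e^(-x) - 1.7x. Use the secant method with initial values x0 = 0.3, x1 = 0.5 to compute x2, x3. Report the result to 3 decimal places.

p(0.3) = 0.23082, p(0.5) = -0.24347
x2 = 0.50000 − (-0.24347)·(0.50000 − 0.30000) / (-0.24347 − 0.23082) = 0.50000 − (-0.04869)/(-0.47429) = 0.39733
p(0.39733) = -0.00335
x3 = 0.39733 − (-0.00335)·(0.39733 − 0.50000) / (-0.00335 − (-0.24347)) = 0.39733 − (0.00034)/(0.24011) = 0.39590

0.397, 0.396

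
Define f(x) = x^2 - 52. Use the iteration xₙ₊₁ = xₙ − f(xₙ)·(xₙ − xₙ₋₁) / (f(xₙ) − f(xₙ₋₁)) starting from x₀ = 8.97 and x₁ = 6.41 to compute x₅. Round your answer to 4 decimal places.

7.2111

f(8.97) = 28.460900, f(6.41) = -10.911900
x₂ = 6.410000 − (-10.911900)·(6.410000 − 8.970000) / (-10.911900 − 28.460900) = 6.410000 − (27.934464)/(-39.372800) = 7.119486
f(7.119486) = -1.312914
x₃ = 7.119486 − (-1.312914)·(7.119486 − 6.410000) / (-1.312914 − (-10.911900)) = 7.119486 − (-0.931495)/(9.598986) = 7.216527
f(7.216527) = 0.078266
x₄ = 7.216527 − 0.078266·(7.216527 − 7.119486) / (0.078266 − (-1.312914)) = 7.216527 − (0.007595)/(1.391180) = 7.211068
f(7.211068) = -0.000500
x₅ = 7.211068 − (-0.000500)·(7.211068 − 7.216527) / (-0.000500 − 0.078266) = 7.211068 − (0.000003)/(-0.078766) = 7.211103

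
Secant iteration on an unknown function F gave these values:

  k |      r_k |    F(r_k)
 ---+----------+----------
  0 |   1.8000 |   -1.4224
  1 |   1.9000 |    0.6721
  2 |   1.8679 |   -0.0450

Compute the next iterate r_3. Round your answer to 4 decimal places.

r_3 = 1.8679 − (-0.0450)·(1.8679 − 1.9000) / (-0.0450 − 0.6721)
   = 1.8679 − (0.001445)/(-0.717100) = 1.869914

1.8699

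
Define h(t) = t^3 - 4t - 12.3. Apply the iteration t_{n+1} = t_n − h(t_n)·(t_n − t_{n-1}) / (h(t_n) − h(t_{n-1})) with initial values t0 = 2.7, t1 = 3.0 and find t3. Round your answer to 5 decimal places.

2.87629

h(2.7) = -3.4170000, h(3.0) = 2.7000000
t2 = 3.0000000 − 2.7000000·(3.0000000 − 2.7000000) / (2.7000000 − (-3.4170000)) = 3.0000000 − (0.8100000)/(6.1170000) = 2.8675821
h(2.8675821) = -0.1901221
t3 = 2.8675821 − (-0.1901221)·(2.8675821 − 3.0000000) / (-0.1901221 − 2.7000000) = 2.8675821 − (0.0251756)/(-2.8901221) = 2.8762930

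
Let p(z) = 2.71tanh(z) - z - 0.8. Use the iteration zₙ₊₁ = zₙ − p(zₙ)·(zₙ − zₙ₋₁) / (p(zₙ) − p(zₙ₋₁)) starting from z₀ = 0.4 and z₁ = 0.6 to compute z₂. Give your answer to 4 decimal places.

p(0.4) = -0.170338, p(0.6) = 0.055404
z₂ = 0.600000 − 0.055404·(0.600000 − 0.400000) / (0.055404 − (-0.170338)) = 0.600000 − (0.011081)/(0.225743) = 0.550914

0.5509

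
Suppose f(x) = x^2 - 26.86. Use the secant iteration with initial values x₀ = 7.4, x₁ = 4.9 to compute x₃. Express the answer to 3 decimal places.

5.184

f(7.4) = 27.90000, f(4.9) = -2.85000
x₂ = 4.90000 − (-2.85000)·(4.90000 − 7.40000) / (-2.85000 − 27.90000) = 4.90000 − (7.12500)/(-30.75000) = 5.13171
f(5.13171) = -0.52558
x₃ = 5.13171 − (-0.52558)·(5.13171 − 4.90000) / (-0.52558 − (-2.85000)) = 5.13171 − (-0.12178)/(2.32442) = 5.18410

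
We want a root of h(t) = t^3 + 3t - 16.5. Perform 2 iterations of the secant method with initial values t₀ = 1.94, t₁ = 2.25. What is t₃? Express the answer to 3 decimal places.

2.156

h(1.94) = -3.37862, h(2.25) = 1.64062
t₂ = 2.25000 − 1.64062·(2.25000 − 1.94000) / (1.64062 − (-3.37862)) = 2.25000 − (0.50859)/(5.01924) = 2.14867
h(2.14867) = -0.13403
t₃ = 2.14867 − (-0.13403)·(2.14867 − 2.25000) / (-0.13403 − 1.64062) = 2.14867 − (0.01358)/(-1.77465) = 2.15632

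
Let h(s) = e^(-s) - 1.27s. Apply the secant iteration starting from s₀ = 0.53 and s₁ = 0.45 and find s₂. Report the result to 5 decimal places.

h(0.53) = -0.0844950, h(0.45) = 0.0661282
s₂ = 0.4500000 − 0.0661282·(0.4500000 − 0.5300000) / (0.0661282 − (-0.0844950)) = 0.4500000 − (-0.0052903)/(0.1506232) = 0.4851224

0.48512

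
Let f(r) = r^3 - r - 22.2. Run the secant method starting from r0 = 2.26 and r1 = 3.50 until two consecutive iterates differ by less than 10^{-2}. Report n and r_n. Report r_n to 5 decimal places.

f(2.26) = -12.9168240, f(3.50) = 17.1750000
r2 = 3.5000000 − 17.1750000·(1.2400000)/(30.0918240) = 2.7922662;  |Δ| = 0.7077338
f(2.7922662) = -3.2216625
r3 = 2.7922662 − (-3.2216625)·(-0.7077338)/(-20.3966625) = 2.9040531;  |Δ| = 0.1117869
f(2.9040531) = -0.6126500
r4 = 2.9040531 − (-0.6126500)·(0.1117869)/(2.6090125) = 2.9303030;  |Δ| = 0.0262499
f(2.9303030) = 0.0312581
r5 = 2.9303030 − 0.0312581·(0.0262499)/(0.6439081) = 2.9290287;  |Δ| = 0.0012743
|r5 − r4| = 0.0012743 < 10^{-2}

n = 5, r_n = 2.92903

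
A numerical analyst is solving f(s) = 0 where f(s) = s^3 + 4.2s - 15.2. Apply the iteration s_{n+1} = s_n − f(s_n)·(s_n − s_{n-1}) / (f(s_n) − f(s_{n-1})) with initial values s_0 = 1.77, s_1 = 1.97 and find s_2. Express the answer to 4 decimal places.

1.9211

f(1.77) = -2.220767, f(1.97) = 0.719373
s_2 = 1.970000 − 0.719373·(1.970000 − 1.770000) / (0.719373 − (-2.220767)) = 1.970000 − (0.143875)/(2.940140) = 1.921065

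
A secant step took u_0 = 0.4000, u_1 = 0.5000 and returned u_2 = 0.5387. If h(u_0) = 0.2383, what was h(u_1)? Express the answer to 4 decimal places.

The secant line through (0.4000, 0.2383) and (0.5000, h(u_1)) crosses zero at u_2 = 0.5387.
So (0.4000, 0.2383), (0.5000, h(u_1)), (0.5387, 0) are collinear:
h(u_1) = 0.2383 · (0.5000 − 0.5387) / (0.4000 − 0.5387) = 0.2383 · (-0.038700)/(-0.138700) = 0.066490

0.0665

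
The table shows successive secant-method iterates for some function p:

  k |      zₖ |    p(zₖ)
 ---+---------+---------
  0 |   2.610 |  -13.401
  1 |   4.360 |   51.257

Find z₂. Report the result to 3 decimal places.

2.973

z₂ = 4.360 − 51.257·(4.360 − 2.610) / (51.257 − (-13.401))
   = 4.360 − (89.69975)/(64.65800) = 2.97270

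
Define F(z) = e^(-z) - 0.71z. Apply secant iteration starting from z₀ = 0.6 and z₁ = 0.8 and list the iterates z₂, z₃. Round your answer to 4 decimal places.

0.7017, 0.6996

F(0.6) = 0.122812, F(0.8) = -0.118671
z₂ = 0.800000 − (-0.118671)·(0.800000 − 0.600000) / (-0.118671 − 0.122812) = 0.800000 − (-0.023734)/(-0.241483) = 0.701715
F(0.701715) = -0.002483
z₃ = 0.701715 − (-0.002483)·(0.701715 − 0.800000) / (-0.002483 − (-0.118671)) = 0.701715 − (0.000244)/(0.116188) = 0.699614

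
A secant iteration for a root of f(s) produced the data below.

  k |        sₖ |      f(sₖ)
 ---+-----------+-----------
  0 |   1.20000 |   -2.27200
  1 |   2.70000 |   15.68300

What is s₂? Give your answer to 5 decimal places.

1.38981

s₂ = 2.70000 − 15.68300·(2.70000 − 1.20000) / (15.68300 − (-2.27200))
   = 2.70000 − (23.5245000)/(17.9550000) = 1.3898079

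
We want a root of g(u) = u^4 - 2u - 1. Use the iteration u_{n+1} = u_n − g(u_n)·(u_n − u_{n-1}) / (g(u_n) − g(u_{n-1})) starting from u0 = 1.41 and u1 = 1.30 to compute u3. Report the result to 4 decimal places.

1.3956

g(1.41) = 0.132542, g(1.30) = -0.743900
u2 = 1.300000 − (-0.743900)·(1.300000 − 1.410000) / (-0.743900 − 0.132542) = 1.300000 − (0.081829)/(-0.876442) = 1.393365
g(1.393365) = -0.017439
u3 = 1.393365 − (-0.017439)·(1.393365 − 1.300000) / (-0.017439 − (-0.743900)) = 1.393365 − (-0.001628)/(0.726461) = 1.395606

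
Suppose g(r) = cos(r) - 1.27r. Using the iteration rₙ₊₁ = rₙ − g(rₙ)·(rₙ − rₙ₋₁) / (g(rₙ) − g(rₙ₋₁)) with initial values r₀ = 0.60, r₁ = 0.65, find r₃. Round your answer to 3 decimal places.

g(0.60) = 0.06334, g(0.65) = -0.02942
r₂ = 0.65000 − (-0.02942)·(0.65000 − 0.60000) / (-0.02942 − 0.06334) = 0.65000 − (-0.00147)/(-0.09275) = 0.63414
g(0.63414) = 0.00022
r₃ = 0.63414 − 0.00022·(0.63414 − 0.65000) / (0.00022 − (-0.02942)) = 0.63414 − (0.00000)/(0.02964) = 0.63426

0.634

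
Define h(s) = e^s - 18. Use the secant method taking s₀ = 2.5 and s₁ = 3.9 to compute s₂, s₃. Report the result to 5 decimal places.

h(2.5) = -5.8175060, h(3.9) = 31.4024491
s₂ = 3.9000000 − 31.4024491·(3.9000000 − 2.5000000) / (31.4024491 − (-5.8175060)) = 3.9000000 − (43.9634287)/(37.2199551) = 2.7188210
h(2.7188210) = -2.8375645
s₃ = 2.7188210 − (-2.8375645)·(2.7188210 − 3.9000000) / (-2.8375645 − 31.4024491) = 2.7188210 − (3.3516716)/(-34.2400136) = 2.8167086

2.71882, 2.81671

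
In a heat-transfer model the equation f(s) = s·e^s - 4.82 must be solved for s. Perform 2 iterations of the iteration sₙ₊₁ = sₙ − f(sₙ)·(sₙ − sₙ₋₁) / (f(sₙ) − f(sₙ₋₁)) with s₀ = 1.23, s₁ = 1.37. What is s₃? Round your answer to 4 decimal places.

f(1.23) = -0.611888, f(1.37) = 0.571430
s₂ = 1.370000 − 0.571430·(1.370000 − 1.230000) / (0.571430 − (-0.611888)) = 1.370000 − (0.080000)/(1.183318) = 1.302393
f(1.302393) = -0.029682
s₃ = 1.302393 − (-0.029682)·(1.302393 − 1.370000) / (-0.029682 − 0.571430) = 1.302393 − (0.002007)/(-0.601112) = 1.305732

1.3057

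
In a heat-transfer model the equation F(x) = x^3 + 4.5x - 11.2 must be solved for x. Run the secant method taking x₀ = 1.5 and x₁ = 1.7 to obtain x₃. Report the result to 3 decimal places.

1.592

F(1.5) = -1.07500, F(1.7) = 1.36300
x₂ = 1.70000 − 1.36300·(1.70000 − 1.50000) / (1.36300 − (-1.07500)) = 1.70000 − (0.27260)/(2.43800) = 1.58819
F(1.58819) = -0.04721
x₃ = 1.58819 − (-0.04721)·(1.58819 − 1.70000) / (-0.04721 − 1.36300) = 1.58819 − (0.00528)/(-1.41021) = 1.59193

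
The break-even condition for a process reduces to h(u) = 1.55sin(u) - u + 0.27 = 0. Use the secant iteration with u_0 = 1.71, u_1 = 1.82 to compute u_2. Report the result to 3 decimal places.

h(1.71) = 0.09501, h(1.82) = -0.04788
u_2 = 1.82000 − (-0.04788)·(1.82000 − 1.71000) / (-0.04788 − 0.09501) = 1.82000 − (-0.00527)/(-0.14289) = 1.78314

1.783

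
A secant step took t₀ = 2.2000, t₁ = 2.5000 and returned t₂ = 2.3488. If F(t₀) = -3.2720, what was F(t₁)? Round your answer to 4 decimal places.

3.3248

The secant line through (2.2000, -3.2720) and (2.5000, F(t₁)) crosses zero at t₂ = 2.3488.
So (2.2000, -3.2720), (2.5000, F(t₁)), (2.3488, 0) are collinear:
F(t₁) = -3.2720 · (2.5000 − 2.3488) / (2.2000 − 2.3488) = -3.2720 · (0.151200)/(-0.148800) = 3.324774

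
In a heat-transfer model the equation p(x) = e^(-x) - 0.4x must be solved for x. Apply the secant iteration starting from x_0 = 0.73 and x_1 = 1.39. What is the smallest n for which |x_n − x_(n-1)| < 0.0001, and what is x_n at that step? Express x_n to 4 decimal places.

n = 5, x_n = 0.9586

p(0.73) = 0.189909, p(1.39) = -0.306925
x_2 = 1.390000 − (-0.306925)·(0.660000)/(-0.496834) = 0.982277;  |Δ| = 0.407723
p(0.982277) = -0.018454
x_3 = 0.982277 − (-0.018454)·(-0.407723)/(0.288471) = 0.956195;  |Δ| = 0.026082
p(0.956195) = 0.001874
x_4 = 0.956195 − 0.001874·(-0.026082)/(0.020328) = 0.958600;  |Δ| = 0.002405
p(0.958600) = -0.000011
x_5 = 0.958600 − (-0.000011)·(0.002405)/(-0.001885) = 0.958586;  |Δ| = 0.000014
|x_5 − x_4| = 0.000014 < 0.0001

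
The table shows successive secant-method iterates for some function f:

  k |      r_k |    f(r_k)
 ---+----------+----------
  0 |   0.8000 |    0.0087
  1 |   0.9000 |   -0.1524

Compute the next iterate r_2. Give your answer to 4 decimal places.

r_2 = 0.9000 − (-0.1524)·(0.9000 − 0.8000) / (-0.1524 − 0.0087)
   = 0.9000 − (-0.015240)/(-0.161100) = 0.805400

0.8054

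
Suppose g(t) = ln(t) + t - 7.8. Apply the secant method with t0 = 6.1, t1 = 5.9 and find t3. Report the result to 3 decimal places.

g(6.1) = 0.10829, g(5.9) = -0.12505
t2 = 5.90000 − (-0.12505)·(5.90000 − 6.10000) / (-0.12505 − 0.10829) = 5.90000 − (0.02501)/(-0.23334) = 6.00718
g(6.00718) = 0.00014
t3 = 6.00718 − 0.00014·(6.00718 − 5.90000) / (0.00014 − (-0.12505)) = 6.00718 − (0.00001)/(0.12519) = 6.00706

6.007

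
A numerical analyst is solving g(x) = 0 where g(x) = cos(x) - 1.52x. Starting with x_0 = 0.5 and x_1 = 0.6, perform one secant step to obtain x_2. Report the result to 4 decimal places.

0.5576

g(0.5) = 0.117583, g(0.6) = -0.086664
x_2 = 0.600000 − (-0.086664)·(0.600000 − 0.500000) / (-0.086664 − 0.117583) = 0.600000 − (-0.008666)/(-0.204247) = 0.557569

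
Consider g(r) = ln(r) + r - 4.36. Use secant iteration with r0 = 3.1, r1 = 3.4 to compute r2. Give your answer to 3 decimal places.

3.198

g(3.1) = -0.12860, g(3.4) = 0.26378
r2 = 3.40000 − 0.26378·(3.40000 − 3.10000) / (0.26378 − (-0.12860)) = 3.40000 − (0.07913)/(0.39237) = 3.19832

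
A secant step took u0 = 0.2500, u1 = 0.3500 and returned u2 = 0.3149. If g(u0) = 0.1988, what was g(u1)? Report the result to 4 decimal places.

-0.1075

The secant line through (0.2500, 0.1988) and (0.3500, g(u1)) crosses zero at u2 = 0.3149.
So (0.2500, 0.1988), (0.3500, g(u1)), (0.3149, 0) are collinear:
g(u1) = 0.1988 · (0.3500 − 0.3149) / (0.2500 − 0.3149) = 0.1988 · (0.035100)/(-0.064900) = -0.107517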